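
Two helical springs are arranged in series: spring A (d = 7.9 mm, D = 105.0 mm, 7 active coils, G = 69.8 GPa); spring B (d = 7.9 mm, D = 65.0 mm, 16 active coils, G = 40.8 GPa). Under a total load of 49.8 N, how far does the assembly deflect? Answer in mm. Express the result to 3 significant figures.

22.9 mm

k_A = Gd⁴/(8D³N_a) = (69.8×10³)(7.9⁴)/(8·105.0³·7) = 4.1938 N/mm
k_B = Gd⁴/(8D³N_a) = (40.8×10³)(7.9⁴)/(8·65.0³·16) = 4.5208 N/mm
Series: 1/k_eq = 1/4.1938 + 1/4.5208 = 0.45965; k_eq = 2.1756 N/mm
δ = F/k_eq = 49.8/2.1756 = 22.89 mm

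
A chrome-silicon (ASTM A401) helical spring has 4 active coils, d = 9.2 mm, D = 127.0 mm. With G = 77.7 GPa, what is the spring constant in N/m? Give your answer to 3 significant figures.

8490 N/m

k = Gd⁴/(8D³N_a) = (77.7×10³ × 9.2⁴) / (8 × 127.0³ × 4)
  = 5.56637e+08 / 6.55483e+07 = 8.492 N/mm = 8492 N/m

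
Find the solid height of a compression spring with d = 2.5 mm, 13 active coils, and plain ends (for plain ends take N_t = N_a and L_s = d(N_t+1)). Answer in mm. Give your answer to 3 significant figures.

35.0 mm

plain ends: N_t = N_a = 13
L_s = d·(N_t+1) = 2.5 × 14 = 35 mm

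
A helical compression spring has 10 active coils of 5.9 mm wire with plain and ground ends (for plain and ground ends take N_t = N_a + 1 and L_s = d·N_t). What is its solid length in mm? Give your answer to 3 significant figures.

plain and ground ends: N_t = N_a + 1 = 10 + 1 = 11
L_s = d·N_t = 5.9 × 11 = 64.9 mm

64.9 mm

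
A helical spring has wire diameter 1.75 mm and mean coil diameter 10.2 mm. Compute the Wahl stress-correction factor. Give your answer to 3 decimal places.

C = D/d = 10.2/1.75 = 5.8286
K_W = (4C−1)/(4C−4) + 0.615/C = 22.314/19.314 + 0.1055 = 1.2608

1.261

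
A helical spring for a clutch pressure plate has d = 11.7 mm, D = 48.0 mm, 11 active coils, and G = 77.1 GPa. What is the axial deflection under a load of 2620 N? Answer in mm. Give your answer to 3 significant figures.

k = Gd⁴/(8D³N_a) = (77.1×10³)(11.7⁴)/(8·48.0³·11) = 148.45 N/mm
δ = F/k = 2620 / 148.45 = 17.649 mm

17.6 mm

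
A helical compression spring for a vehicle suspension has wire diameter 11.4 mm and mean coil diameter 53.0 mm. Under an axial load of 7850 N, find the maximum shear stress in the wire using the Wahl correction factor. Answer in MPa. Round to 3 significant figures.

957 MPa

Spring index C = D/d = 53.0/11.4 = 4.6491
K_W = (4C−1)/(4C−4) + 0.615/C = 17.596/14.596 + 0.1323 = 1.3378
τ₀ = 8FD/(πd³) = 8·7850·53.0/(π·11.4³) = 3.3284e+06/4654.4 = 715.11 MPa
τ_max = K·τ₀ = 1.3378 × 715.11 = 956.68 MPa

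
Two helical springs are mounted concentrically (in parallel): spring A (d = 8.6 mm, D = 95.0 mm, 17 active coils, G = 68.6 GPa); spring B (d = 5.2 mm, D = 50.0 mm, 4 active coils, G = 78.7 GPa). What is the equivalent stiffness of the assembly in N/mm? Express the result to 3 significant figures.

17.6 N/mm

k_A = Gd⁴/(8D³N_a) = (68.6×10³)(8.6⁴)/(8·95.0³·17) = 3.2182 N/mm
k_B = Gd⁴/(8D³N_a) = (78.7×10³)(5.2⁴)/(8·50.0³·4) = 14.386 N/mm
Parallel: k_eq = 3.2182 + 14.386 = 17.604 N/mm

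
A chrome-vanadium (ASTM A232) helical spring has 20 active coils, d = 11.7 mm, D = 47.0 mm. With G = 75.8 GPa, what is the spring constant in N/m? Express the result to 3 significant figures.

85500 N/m

k = Gd⁴/(8D³N_a) = (75.8×10³ × 11.7⁴) / (8 × 47.0³ × 20)
  = 1.42041e+09 / 1.66117e+07 = 85.506 N/mm = 85506 N/m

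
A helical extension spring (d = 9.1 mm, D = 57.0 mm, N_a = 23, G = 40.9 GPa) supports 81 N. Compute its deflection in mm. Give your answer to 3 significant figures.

k = Gd⁴/(8D³N_a) = (40.9×10³)(9.1⁴)/(8·57.0³·23) = 8.2309 N/mm
δ = F/k = 81 / 8.2309 = 9.841 mm

9.84 mm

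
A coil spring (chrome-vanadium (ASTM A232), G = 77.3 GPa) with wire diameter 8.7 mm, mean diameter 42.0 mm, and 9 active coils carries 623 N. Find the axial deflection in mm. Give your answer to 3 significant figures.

k = Gd⁴/(8D³N_a) = (77.3×10³)(8.7⁴)/(8·42.0³·9) = 83.019 N/mm
δ = F/k = 623 / 83.019 = 7.5043 mm

7.50 mm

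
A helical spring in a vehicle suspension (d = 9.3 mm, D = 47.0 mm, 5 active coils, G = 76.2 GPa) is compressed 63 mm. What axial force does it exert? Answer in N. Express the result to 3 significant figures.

k = Gd⁴/(8D³N_a) = (76.2×10³)(9.3⁴)/(8·47.0³·5) = 137.26 N/mm
F = k·δ = 137.26 × 63 = 8647.2 N

8650 N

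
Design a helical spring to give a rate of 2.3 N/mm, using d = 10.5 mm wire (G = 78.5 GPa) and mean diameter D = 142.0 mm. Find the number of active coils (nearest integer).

N_a = Gd⁴/(8D³k) = (78.5×10³ × 10.5⁴)/(8 × 142.0³ × 2.3)
    = 9.54172e+08 / 5.26845e+07 = 18.11 → 18 coils

18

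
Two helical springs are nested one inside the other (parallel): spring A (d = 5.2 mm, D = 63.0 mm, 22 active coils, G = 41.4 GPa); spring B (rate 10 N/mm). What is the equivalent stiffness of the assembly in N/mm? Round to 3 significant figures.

k_A = Gd⁴/(8D³N_a) = (41.4×10³)(5.2⁴)/(8·63.0³·22) = 0.68783 N/mm
Parallel: k_eq = 0.68783 + 10 = 10.688 N/mm

10.7 N/mm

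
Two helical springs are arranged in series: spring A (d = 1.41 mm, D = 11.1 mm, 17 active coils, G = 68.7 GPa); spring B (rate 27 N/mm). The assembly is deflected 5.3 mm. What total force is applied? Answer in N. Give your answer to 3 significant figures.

k_A = Gd⁴/(8D³N_a) = (68.7×10³)(1.41⁴)/(8·11.1³·17) = 1.4599 N/mm
Series: 1/k_eq = 1/1.4599 + 1/27 = 0.72201; k_eq = 1.385 N/mm
F = k_eq·δ = 1.385·5.3 = 7.3406 N

7.34 N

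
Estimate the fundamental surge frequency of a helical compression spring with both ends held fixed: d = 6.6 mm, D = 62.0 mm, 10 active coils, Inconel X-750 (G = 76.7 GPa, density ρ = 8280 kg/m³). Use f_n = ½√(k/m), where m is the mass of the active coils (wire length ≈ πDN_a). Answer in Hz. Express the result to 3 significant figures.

k = Gd⁴/(8D³N_a) = (76.7×10³)(6.6⁴)/(8·62.0³·10) = 7.6332 N/mm = 7633.2 N/m
Wire length L = πDN_a = π·62.0·10 = 1947.8 mm
m = ρ·(πd²/4)·L = 8280 × 34.212×10⁻⁶ m² × 1.9478 m = 0.55176 kg
f_n = ½√(k/m) = 0.5·√(7633.2/0.55176) = 0.5·√(13834) = 58.81 Hz

58.8 Hz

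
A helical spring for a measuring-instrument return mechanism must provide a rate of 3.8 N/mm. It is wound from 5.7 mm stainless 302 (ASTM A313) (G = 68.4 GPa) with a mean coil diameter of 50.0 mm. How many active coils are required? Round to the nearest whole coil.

19

N_a = Gd⁴/(8D³k) = (68.4×10³ × 5.7⁴)/(8 × 50.0³ × 3.8)
    = 7.2203e+07 / 3.8e+06 = 19 → 19 coils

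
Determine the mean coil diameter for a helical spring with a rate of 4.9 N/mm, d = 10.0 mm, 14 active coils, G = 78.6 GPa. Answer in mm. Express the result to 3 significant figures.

113 mm

D = (Gd⁴/(8N_a·k))^(1/3) = (78.6×10³·10.0⁴/(8·14·4.9))^(1/3)
  = (1.43222e+06)^(1/3) = 112.7205 mm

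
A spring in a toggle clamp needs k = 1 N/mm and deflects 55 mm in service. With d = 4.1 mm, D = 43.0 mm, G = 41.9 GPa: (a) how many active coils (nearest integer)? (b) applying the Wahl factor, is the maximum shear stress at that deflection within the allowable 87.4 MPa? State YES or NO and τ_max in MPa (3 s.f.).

(a) 19 coils; (b) NO, τ_max = 97.4 MPa

N_a = Gd⁴/(8D³k) = (41.9×10³)(4.1⁴)/(8·43.0³·1) = 18.61 → N_a = 19
Actual rate k = Gd⁴/(8D³·19) = 0.97972 N/mm
Working load F = kδ = 0.97972·55 = 53.884 N
C = 43.0/4.1 = 10.4878; K_W = (4C−1)/(4C−4)+0.615/C = 1.1377
τ_max = K_W·8FD/(πd³) = 1.1377·85.609 = 97.397 MPa
τ_max > 87.4 MPa → exceeds allowable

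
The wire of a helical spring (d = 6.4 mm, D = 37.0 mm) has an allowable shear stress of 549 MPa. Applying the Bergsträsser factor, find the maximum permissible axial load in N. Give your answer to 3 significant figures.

1220 N

C = D/d = 37.0/6.4 = 5.7812
K_B = (4C+2)/(4C−3) = 25.125/20.125 = 1.2484
τ_max = K·8FD/(πd³) → F_max = τ_allow·πd³/(8DK)
F_max = 549·π·6.4³/(8·37.0·1.2484) = 4.5213e+05/369.54 = 1223.5 N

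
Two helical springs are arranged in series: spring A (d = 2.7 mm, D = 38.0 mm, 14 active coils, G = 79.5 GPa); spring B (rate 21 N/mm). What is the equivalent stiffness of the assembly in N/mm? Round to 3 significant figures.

0.666 N/mm

k_A = Gd⁴/(8D³N_a) = (79.5×10³)(2.7⁴)/(8·38.0³·14) = 0.68747 N/mm
Series: 1/k_eq = 1/0.68747 + 1/21 = 1.5022; k_eq = 0.66568 N/mm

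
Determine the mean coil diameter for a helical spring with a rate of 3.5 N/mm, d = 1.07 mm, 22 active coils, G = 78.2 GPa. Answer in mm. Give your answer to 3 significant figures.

D = (Gd⁴/(8N_a·k))^(1/3) = (78.2×10³·1.07⁴/(8·22·3.5))^(1/3)
  = (166.403)^(1/3) = 5.5003 mm

5.50 mm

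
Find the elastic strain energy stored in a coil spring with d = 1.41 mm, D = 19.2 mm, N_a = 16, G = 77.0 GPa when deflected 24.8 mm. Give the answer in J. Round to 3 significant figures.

0.103 J

k = Gd⁴/(8D³N_a) = (77.0×10³)(1.41⁴)/(8·19.2³·16) = 0.33593 N/mm
U = ½kδ² = 0.5 × 0.33593 × 24.8² = 103.31 N·mm = 0.10331 J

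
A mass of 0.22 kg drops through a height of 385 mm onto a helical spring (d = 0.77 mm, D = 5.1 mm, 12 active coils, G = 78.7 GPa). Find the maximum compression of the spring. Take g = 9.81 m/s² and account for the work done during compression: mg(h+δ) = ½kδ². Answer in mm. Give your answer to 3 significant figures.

28.7 mm

k = Gd⁴/(8D³N_a) = (78.7×10³)(0.77⁴)/(8·5.1³·12) = 2.1725 N/mm
W = mg = 0.22 × 9.81 = 2.1582 N
½kδ² − Wδ − Wh = 0 → δ = (W + √(W² + 2kWh))/k
δ = (2.1582 + √(4.6578 + 3610.26))/2.1725 = (2.1582 + 60.124)/2.1725 = 28.669 mm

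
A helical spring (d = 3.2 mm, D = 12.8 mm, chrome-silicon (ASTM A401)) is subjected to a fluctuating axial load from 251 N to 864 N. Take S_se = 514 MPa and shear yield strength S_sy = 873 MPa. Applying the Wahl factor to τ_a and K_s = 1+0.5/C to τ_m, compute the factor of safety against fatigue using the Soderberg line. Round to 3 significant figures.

0.646

C = D/d = 12.8/3.2 = 4.0000; K_W = (4C−1)/(4C−4)+0.615/C = 1.4038; K_s = 1+0.5/C = 1.1250
F_a = (F_max−F_min)/2 = 306.5 N; F_m = (F_max+F_min)/2 = 557.5 N
τ_a = K_W·8F_aD/(πd³) = 1.4038 × 304.88 = 427.98 MPa
τ_m = K_s·8F_mD/(πd³) = 1.1250 × 554.56 = 623.87 MPa
Soderberg: 1/n_f = τ_a/S_se + τ_m/S_sy = 427.98/514 + 623.87/873 = 0.83264 + 0.71463 = 1.5473
n_f = 1/1.5473 = 0.6463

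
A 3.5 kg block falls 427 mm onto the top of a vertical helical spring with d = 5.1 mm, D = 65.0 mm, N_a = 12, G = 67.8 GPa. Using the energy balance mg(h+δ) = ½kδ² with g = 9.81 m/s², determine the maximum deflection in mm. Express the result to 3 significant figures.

151 mm

k = Gd⁴/(8D³N_a) = (67.8×10³)(5.1⁴)/(8·65.0³·12) = 1.7398 N/mm
W = mg = 3.5 × 9.81 = 34.335 N
½kδ² − Wδ − Wh = 0 → δ = (W + √(W² + 2kWh))/k
δ = (34.335 + √(1178.9 + 51014.5))/1.7398 = (34.335 + 228.46)/1.7398 = 151.05 mm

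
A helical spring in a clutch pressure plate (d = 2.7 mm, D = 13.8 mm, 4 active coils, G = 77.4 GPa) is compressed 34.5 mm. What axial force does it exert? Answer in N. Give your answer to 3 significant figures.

k = Gd⁴/(8D³N_a) = (77.4×10³)(2.7⁴)/(8·13.8³·4) = 48.911 N/mm
F = k·δ = 48.911 × 34.5 = 1687.4 N

1690 N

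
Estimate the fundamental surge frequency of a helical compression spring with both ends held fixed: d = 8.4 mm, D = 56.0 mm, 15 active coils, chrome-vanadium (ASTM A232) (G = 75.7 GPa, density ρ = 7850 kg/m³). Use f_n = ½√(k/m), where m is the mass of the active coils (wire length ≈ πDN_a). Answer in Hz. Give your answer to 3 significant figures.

k = Gd⁴/(8D³N_a) = (75.7×10³)(8.4⁴)/(8·56.0³·15) = 17.884 N/mm = 17884 N/m
Wire length L = πDN_a = π·56.0·15 = 2638.9 mm
m = ρ·(πd²/4)·L = 7850 × 55.418×10⁻⁶ m² × 2.6389 m = 1.148 kg
f_n = ½√(k/m) = 0.5·√(17884/1.148) = 0.5·√(15578) = 62.407 Hz

62.4 Hz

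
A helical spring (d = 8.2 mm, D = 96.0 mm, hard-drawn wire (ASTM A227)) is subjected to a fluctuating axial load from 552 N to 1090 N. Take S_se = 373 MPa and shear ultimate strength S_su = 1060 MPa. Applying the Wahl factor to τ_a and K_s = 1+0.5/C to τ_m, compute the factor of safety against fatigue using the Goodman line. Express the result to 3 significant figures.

C = D/d = 96.0/8.2 = 11.7073; K_W = (4C−1)/(4C−4)+0.615/C = 1.1226; K_s = 1+0.5/C = 1.0427
F_a = (F_max−F_min)/2 = 269 N; F_m = (F_max+F_min)/2 = 821 N
τ_a = K_W·8F_aD/(πd³) = 1.1226 × 119.27 = 133.89 MPa
τ_m = K_s·8F_mD/(πd³) = 1.0427 × 364.01 = 379.56 MPa
Goodman: 1/n_f = τ_a/S_se + τ_m/S_su = 133.89/373 + 379.56/1060 = 0.35895 + 0.35807 = 0.71702
n_f = 1/0.71702 = 1.395

1.39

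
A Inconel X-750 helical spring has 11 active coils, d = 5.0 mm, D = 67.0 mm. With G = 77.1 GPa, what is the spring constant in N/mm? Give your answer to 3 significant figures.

1.82 N/mm

k = Gd⁴/(8D³N_a) = (77.1×10³ × 5.0⁴) / (8 × 67.0³ × 11)
  = 4.81875e+07 / 2.64671e+07 = 1.8207 N/mm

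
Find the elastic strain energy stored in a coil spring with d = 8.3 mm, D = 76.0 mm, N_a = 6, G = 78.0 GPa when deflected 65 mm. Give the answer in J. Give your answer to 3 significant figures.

37.1 J

k = Gd⁴/(8D³N_a) = (78.0×10³)(8.3⁴)/(8·76.0³·6) = 17.568 N/mm
U = ½kδ² = 0.5 × 17.568 × 65² = 37113 N·mm = 37.113 J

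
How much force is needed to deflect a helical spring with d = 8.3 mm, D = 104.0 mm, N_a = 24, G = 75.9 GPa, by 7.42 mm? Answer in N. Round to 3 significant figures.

12.4 N

k = Gd⁴/(8D³N_a) = (75.9×10³)(8.3⁴)/(8·104.0³·24) = 1.6678 N/mm
F = k·δ = 1.6678 × 7.42 = 12.375 N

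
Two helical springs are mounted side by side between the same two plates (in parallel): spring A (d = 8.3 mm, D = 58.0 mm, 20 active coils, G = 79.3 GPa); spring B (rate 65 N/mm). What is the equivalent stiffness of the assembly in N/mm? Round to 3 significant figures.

77.1 N/mm

k_A = Gd⁴/(8D³N_a) = (79.3×10³)(8.3⁴)/(8·58.0³·20) = 12.055 N/mm
Parallel: k_eq = 12.055 + 65 = 77.055 N/mm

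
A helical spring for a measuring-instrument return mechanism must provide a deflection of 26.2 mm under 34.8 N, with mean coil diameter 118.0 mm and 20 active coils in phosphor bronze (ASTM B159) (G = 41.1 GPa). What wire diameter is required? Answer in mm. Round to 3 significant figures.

Required rate k = F/δ = 34.8/26.2 = 1.3282 N/mm
d = (8D³N_a·k / G)^(1/4) = (8·118.0³·20·1.3282 / (41.1×10³))^0.25
  = (8495.8)^0.25 = 9.6006 mm

9.60 mm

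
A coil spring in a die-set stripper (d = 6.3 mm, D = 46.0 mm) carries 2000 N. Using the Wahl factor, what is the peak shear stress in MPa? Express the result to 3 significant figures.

Spring index C = D/d = 46.0/6.3 = 7.3016
K_W = (4C−1)/(4C−4) + 0.615/C = 28.206/25.206 + 0.0842 = 1.2032
τ₀ = 8FD/(πd³) = 8·2000·46.0/(π·6.3³) = 736000/785.55 = 936.93 MPa
τ_max = K·τ₀ = 1.2032 × 936.93 = 1127.4 MPa

1130 MPa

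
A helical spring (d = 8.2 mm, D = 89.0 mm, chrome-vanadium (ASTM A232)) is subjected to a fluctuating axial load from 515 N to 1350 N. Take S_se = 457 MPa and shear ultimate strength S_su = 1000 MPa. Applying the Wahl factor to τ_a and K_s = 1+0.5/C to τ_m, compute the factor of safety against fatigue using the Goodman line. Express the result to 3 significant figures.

C = D/d = 89.0/8.2 = 10.8537; K_W = (4C−1)/(4C−4)+0.615/C = 1.1328; K_s = 1+0.5/C = 1.0461
F_a = (F_max−F_min)/2 = 417.5 N; F_m = (F_max+F_min)/2 = 932.5 N
τ_a = K_W·8F_aD/(πd³) = 1.1328 × 171.61 = 194.4 MPa
τ_m = K_s·8F_mD/(πd³) = 1.0461 × 383.3 = 400.96 MPa
Goodman: 1/n_f = τ_a/S_se + τ_m/S_su = 194.4/457 + 400.96/1000 = 0.42538 + 0.40096 = 0.82633
n_f = 1/0.82633 = 1.21

1.21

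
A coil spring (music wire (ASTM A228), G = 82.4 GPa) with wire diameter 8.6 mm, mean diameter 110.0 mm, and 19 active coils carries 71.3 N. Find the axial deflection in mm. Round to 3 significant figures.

32.0 mm

k = Gd⁴/(8D³N_a) = (82.4×10³)(8.6⁴)/(8·110.0³·19) = 2.2279 N/mm
δ = F/k = 71.3 / 2.2279 = 32.003 mm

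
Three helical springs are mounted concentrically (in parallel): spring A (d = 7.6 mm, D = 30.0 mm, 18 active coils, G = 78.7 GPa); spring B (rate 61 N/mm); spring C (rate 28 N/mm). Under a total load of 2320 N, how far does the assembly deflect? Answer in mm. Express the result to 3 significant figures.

14.8 mm

k_A = Gd⁴/(8D³N_a) = (78.7×10³)(7.6⁴)/(8·30.0³·18) = 67.531 N/mm
Parallel: k_eq = 67.531 + 61 + 28 = 156.53 N/mm
δ = F/k_eq = 2320/156.53 = 14.821 mm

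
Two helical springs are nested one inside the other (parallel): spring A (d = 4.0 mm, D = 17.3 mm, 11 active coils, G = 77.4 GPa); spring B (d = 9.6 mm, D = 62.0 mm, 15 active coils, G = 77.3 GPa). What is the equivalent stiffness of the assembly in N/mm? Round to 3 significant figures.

66.4 N/mm

k_A = Gd⁴/(8D³N_a) = (77.4×10³)(4.0⁴)/(8·17.3³·11) = 43.487 N/mm
k_B = Gd⁴/(8D³N_a) = (77.3×10³)(9.6⁴)/(8·62.0³·15) = 22.957 N/mm
Parallel: k_eq = 43.487 + 22.957 = 66.444 N/mm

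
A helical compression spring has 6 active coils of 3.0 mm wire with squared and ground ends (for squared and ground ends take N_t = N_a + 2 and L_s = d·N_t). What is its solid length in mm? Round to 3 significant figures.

24.0 mm

squared and ground ends: N_t = N_a + 2 = 6 + 2 = 8
L_s = d·N_t = 3.0 × 8 = 24 mm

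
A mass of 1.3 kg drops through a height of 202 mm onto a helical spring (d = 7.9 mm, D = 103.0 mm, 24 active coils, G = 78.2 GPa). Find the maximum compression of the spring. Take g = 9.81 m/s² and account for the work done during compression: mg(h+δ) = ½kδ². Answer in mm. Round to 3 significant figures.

69.0 mm

k = Gd⁴/(8D³N_a) = (78.2×10³)(7.9⁴)/(8·103.0³·24) = 1.4518 N/mm
W = mg = 1.3 × 9.81 = 12.753 N
½kδ² − Wδ − Wh = 0 → δ = (W + √(W² + 2kWh))/k
δ = (12.753 + √(162.64 + 7479.9))/1.4518 = (12.753 + 87.422)/1.4518 = 69.001 mm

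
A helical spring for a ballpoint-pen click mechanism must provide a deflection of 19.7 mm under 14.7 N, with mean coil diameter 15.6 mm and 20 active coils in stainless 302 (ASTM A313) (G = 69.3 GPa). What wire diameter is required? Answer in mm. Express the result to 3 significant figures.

1.60 mm

Required rate k = F/δ = 14.7/19.7 = 0.74619 N/mm
d = (8D³N_a·k / G)^(1/4) = (8·15.6³·20·0.74619 / (69.3×10³))^0.25
  = (6.5405)^0.25 = 1.5992 mm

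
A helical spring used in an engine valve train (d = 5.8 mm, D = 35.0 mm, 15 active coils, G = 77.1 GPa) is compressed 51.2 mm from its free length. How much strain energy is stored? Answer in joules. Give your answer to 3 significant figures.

22.2 J

k = Gd⁴/(8D³N_a) = (77.1×10³)(5.8⁴)/(8·35.0³·15) = 16.958 N/mm
U = ½kδ² = 0.5 × 16.958 × 51.2² = 22228 N·mm = 22.228 J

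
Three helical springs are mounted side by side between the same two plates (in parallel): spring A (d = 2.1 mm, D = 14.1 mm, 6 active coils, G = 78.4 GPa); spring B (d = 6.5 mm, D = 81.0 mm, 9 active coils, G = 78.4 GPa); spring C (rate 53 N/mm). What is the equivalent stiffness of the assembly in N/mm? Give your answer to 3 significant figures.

68.0 N/mm

k_A = Gd⁴/(8D³N_a) = (78.4×10³)(2.1⁴)/(8·14.1³·6) = 11.332 N/mm
k_B = Gd⁴/(8D³N_a) = (78.4×10³)(6.5⁴)/(8·81.0³·9) = 3.6575 N/mm
Parallel: k_eq = 11.332 + 3.6575 + 53 = 67.989 N/mm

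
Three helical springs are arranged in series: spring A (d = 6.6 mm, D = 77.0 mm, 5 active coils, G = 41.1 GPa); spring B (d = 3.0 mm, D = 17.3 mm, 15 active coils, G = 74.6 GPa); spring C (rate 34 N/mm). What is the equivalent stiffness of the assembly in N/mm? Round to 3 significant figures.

2.73 N/mm

k_A = Gd⁴/(8D³N_a) = (41.1×10³)(6.6⁴)/(8·77.0³·5) = 4.2706 N/mm
k_B = Gd⁴/(8D³N_a) = (74.6×10³)(3.0⁴)/(8·17.3³·15) = 9.7253 N/mm
Series: 1/k_eq = 1/4.2706 + 1/9.7253 + 1/34 = 0.3664; k_eq = 2.7293 N/mm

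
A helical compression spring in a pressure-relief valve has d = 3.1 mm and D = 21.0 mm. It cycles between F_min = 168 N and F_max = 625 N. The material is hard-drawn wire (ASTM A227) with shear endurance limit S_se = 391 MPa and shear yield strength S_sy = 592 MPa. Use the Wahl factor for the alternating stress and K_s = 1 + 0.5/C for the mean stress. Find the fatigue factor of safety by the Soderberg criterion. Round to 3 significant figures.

0.389

C = D/d = 21.0/3.1 = 6.7742; K_W = (4C−1)/(4C−4)+0.615/C = 1.2207; K_s = 1+0.5/C = 1.0738
F_a = (F_max−F_min)/2 = 228.5 N; F_m = (F_max+F_min)/2 = 396.5 N
τ_a = K_W·8F_aD/(πd³) = 1.2207 × 410.17 = 500.68 MPa
τ_m = K_s·8F_mD/(πd³) = 1.0738 × 711.73 = 764.27 MPa
Soderberg: 1/n_f = τ_a/S_se + τ_m/S_sy = 500.68/391 + 764.27/592 = 1.28051 + 1.29099 = 2.5715
n_f = 1/2.5715 = 0.3889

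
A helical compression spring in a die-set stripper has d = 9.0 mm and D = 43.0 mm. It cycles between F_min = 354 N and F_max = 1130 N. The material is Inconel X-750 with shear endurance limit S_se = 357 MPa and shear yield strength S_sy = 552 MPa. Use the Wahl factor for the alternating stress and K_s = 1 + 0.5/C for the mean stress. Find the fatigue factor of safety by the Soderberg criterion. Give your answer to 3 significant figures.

2.27

C = D/d = 43.0/9.0 = 4.7778; K_W = (4C−1)/(4C−4)+0.615/C = 1.3273; K_s = 1+0.5/C = 1.1047
F_a = (F_max−F_min)/2 = 388 N; F_m = (F_max+F_min)/2 = 742 N
τ_a = K_W·8F_aD/(πd³) = 1.3273 × 58.279 = 77.351 MPa
τ_m = K_s·8F_mD/(πd³) = 1.1047 × 111.45 = 123.11 MPa
Soderberg: 1/n_f = τ_a/S_se + τ_m/S_sy = 77.351/357 + 123.11/552 = 0.21667 + 0.22303 = 0.4397
n_f = 1/0.4397 = 2.274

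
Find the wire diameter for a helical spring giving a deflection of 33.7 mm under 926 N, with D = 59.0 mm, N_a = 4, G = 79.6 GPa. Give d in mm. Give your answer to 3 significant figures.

Required rate k = F/δ = 926/33.7 = 27.478 N/mm
d = (8D³N_a·k / G)^(1/4) = (8·59.0³·4·27.478 / (79.6×10³))^0.25
  = (2268.7)^0.25 = 6.9015 mm

6.90 mm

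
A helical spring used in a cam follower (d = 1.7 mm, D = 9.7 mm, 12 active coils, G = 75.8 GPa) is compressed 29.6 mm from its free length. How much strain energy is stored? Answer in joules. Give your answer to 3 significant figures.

3.17 J

k = Gd⁴/(8D³N_a) = (75.8×10³)(1.7⁴)/(8·9.7³·12) = 7.2257 N/mm
U = ½kδ² = 0.5 × 7.2257 × 29.6² = 3165.4 N·mm = 3.1654 J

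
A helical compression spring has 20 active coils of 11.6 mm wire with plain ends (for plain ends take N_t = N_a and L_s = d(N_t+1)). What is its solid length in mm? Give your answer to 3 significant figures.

plain ends: N_t = N_a = 20
L_s = d·(N_t+1) = 11.6 × 21 = 243.6 mm

244 mm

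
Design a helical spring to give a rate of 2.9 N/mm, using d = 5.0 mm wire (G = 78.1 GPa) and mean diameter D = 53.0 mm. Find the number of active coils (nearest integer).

N_a = Gd⁴/(8D³k) = (78.1×10³ × 5.0⁴)/(8 × 53.0³ × 2.9)
    = 4.88125e+07 / 3.45395e+06 = 14.13 → 14 coils

14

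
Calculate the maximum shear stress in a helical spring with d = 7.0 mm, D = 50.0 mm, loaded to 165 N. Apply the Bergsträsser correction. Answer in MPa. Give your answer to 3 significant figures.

Spring index C = D/d = 50.0/7.0 = 7.1429
K_B = (4C+2)/(4C−3) = 30.571/25.571 = 1.1955
τ₀ = 8FD/(πd³) = 8·165·50.0/(π·7.0³) = 66000/1077.6 = 61.249 MPa
τ_max = K·τ₀ = 1.1955 × 61.249 = 73.225 MPa

73.2 MPa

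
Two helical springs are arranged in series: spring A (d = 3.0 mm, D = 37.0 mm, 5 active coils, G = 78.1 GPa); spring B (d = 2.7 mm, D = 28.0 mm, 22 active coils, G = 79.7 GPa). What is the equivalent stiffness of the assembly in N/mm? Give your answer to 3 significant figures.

0.811 N/mm

k_A = Gd⁴/(8D³N_a) = (78.1×10³)(3.0⁴)/(8·37.0³·5) = 3.1223 N/mm
k_B = Gd⁴/(8D³N_a) = (79.7×10³)(2.7⁴)/(8·28.0³·22) = 1.0963 N/mm
Series: 1/k_eq = 1/3.1223 + 1/1.0963 = 1.2324; k_eq = 0.8114 N/mm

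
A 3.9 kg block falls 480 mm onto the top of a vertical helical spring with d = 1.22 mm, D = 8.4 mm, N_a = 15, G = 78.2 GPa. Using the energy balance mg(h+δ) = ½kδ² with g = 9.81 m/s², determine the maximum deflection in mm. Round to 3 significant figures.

k = Gd⁴/(8D³N_a) = (78.2×10³)(1.22⁴)/(8·8.4³·15) = 2.4357 N/mm
W = mg = 3.9 × 9.81 = 38.259 N
½kδ² − Wδ − Wh = 0 → δ = (W + √(W² + 2kWh))/k
δ = (38.259 + √(1463.8 + 89460.6))/2.4357 = (38.259 + 301.54)/2.4357 = 139.51 mm

140 mm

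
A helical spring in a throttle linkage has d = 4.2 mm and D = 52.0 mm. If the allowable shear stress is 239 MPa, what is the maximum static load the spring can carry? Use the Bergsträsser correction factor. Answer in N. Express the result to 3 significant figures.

C = D/d = 52.0/4.2 = 12.3810
K_B = (4C+2)/(4C−3) = 51.524/46.524 = 1.1075
τ_max = K·8FD/(πd³) → F_max = τ_allow·πd³/(8DK)
F_max = 239·π·4.2³/(8·52.0·1.1075) = 55628/460.71 = 120.75 N

121 N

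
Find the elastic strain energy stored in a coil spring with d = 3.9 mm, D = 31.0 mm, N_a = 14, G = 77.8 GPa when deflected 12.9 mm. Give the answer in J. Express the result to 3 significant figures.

0.449 J

k = Gd⁴/(8D³N_a) = (77.8×10³)(3.9⁴)/(8·31.0³·14) = 5.3943 N/mm
U = ½kδ² = 0.5 × 5.3943 × 12.9² = 448.83 N·mm = 0.44883 J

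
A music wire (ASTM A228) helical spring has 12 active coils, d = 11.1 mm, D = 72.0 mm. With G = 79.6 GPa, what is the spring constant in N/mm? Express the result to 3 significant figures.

k = Gd⁴/(8D³N_a) = (79.6×10³ × 11.1⁴) / (8 × 72.0³ × 12)
  = 1.20838e+09 / 3.58318e+07 = 33.724 N/mm

33.7 N/mm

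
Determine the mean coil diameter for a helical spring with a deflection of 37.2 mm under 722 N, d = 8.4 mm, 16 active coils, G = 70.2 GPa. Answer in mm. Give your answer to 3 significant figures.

Required rate k = F/δ = 722/37.2 = 19.409 N/mm
D = (Gd⁴/(8N_a·k))^(1/3) = (70.2×10³·8.4⁴/(8·16·19.409))^(1/3)
  = (140686)^(1/3) = 52.0096 mm

52.0 mm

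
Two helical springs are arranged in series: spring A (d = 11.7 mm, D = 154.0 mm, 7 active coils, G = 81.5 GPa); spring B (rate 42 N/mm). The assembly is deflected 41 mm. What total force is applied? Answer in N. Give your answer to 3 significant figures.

k_A = Gd⁴/(8D³N_a) = (81.5×10³)(11.7⁴)/(8·154.0³·7) = 7.4671 N/mm
Series: 1/k_eq = 1/7.4671 + 1/42 = 0.15773; k_eq = 6.3399 N/mm
F = k_eq·δ = 6.3399·41 = 259.94 N

260 N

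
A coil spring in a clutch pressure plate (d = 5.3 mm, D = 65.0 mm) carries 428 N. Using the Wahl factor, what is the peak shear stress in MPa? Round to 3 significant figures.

Spring index C = D/d = 65.0/5.3 = 12.2642
K_W = (4C−1)/(4C−4) + 0.615/C = 48.057/45.057 + 0.0501 = 1.1167
τ₀ = 8FD/(πd³) = 8·428·65.0/(π·5.3³) = 222560/467.71 = 475.85 MPa
τ_max = K·τ₀ = 1.1167 × 475.85 = 531.39 MPa

531 MPa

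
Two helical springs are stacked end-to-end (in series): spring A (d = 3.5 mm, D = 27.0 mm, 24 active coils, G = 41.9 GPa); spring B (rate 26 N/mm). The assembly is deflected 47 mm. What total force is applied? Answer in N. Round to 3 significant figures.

73.5 N

k_A = Gd⁴/(8D³N_a) = (41.9×10³)(3.5⁴)/(8·27.0³·24) = 1.6638 N/mm
Series: 1/k_eq = 1/1.6638 + 1/26 = 0.63951; k_eq = 1.5637 N/mm
F = k_eq·δ = 1.5637·47 = 73.494 N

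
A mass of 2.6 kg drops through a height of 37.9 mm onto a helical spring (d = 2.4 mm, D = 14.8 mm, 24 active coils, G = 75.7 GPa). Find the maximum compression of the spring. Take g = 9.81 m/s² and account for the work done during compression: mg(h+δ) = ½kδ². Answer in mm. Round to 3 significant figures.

k = Gd⁴/(8D³N_a) = (75.7×10³)(2.4⁴)/(8·14.8³·24) = 4.0351 N/mm
W = mg = 2.6 × 9.81 = 25.506 N
½kδ² − Wδ − Wh = 0 → δ = (W + √(W² + 2kWh))/k
δ = (25.506 + √(650.56 + 7801.28))/4.0351 = (25.506 + 91.934)/4.0351 = 29.105 mm

29.1 mm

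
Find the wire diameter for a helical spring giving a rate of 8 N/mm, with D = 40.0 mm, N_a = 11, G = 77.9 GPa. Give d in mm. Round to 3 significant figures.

4.90 mm

d = (8D³N_a·k / G)^(1/4) = (8·40.0³·11·8 / (77.9×10³))^0.25
  = (578.38)^0.25 = 4.9040 mm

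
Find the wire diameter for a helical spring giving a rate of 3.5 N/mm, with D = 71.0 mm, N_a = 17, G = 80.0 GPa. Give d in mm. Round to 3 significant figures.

6.79 mm

d = (8D³N_a·k / G)^(1/4) = (8·71.0³·17·3.5 / (80.0×10³))^0.25
  = (2129.6)^0.25 = 6.7932 mm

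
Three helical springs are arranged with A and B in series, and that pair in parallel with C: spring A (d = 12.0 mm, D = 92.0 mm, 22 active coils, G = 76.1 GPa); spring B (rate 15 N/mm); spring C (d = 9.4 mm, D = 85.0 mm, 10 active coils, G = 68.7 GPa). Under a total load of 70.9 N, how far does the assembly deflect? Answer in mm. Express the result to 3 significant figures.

k_A = Gd⁴/(8D³N_a) = (76.1×10³)(12.0⁴)/(8·92.0³·22) = 11.514 N/mm
k_C = Gd⁴/(8D³N_a) = (68.7×10³)(9.4⁴)/(8·85.0³·10) = 10.917 N/mm
Springs A,B series: k_AB = 1/(1/11.514+1/15) = 6.514 N/mm; parallel with C: k_eq = 6.514+10.917 = 17.431 N/mm
δ = F/k_eq = 70.9/17.431 = 4.0674 mm

4.07 mm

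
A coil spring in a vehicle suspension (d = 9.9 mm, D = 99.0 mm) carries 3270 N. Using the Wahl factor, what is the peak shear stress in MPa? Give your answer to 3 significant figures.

973 MPa

Spring index C = D/d = 99.0/9.9 = 10.0000
K_W = (4C−1)/(4C−4) + 0.615/C = 39.000/36.000 + 0.0615 = 1.1448
τ₀ = 8FD/(πd³) = 8·3270·99.0/(π·9.9³) = 2.58984e+06/3048.3 = 849.61 MPa
τ_max = K·τ₀ = 1.1448 × 849.61 = 972.66 MPa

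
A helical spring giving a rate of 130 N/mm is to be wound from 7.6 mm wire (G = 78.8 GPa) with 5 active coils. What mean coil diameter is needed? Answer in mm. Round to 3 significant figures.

37.0 mm

D = (Gd⁴/(8N_a·k))^(1/3) = (78.8×10³·7.6⁴/(8·5·130))^(1/3)
  = (50556.5)^(1/3) = 36.9765 mm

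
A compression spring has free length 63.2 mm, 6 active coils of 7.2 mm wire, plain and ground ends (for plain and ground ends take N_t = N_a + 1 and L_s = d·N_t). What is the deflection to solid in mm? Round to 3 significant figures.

N_t = 7; L_s = 7.2·7 = 50.4 mm
δ_solid = L₀ − L_s = 63.2 − 50.4 = 12.8 mm

12.8 mm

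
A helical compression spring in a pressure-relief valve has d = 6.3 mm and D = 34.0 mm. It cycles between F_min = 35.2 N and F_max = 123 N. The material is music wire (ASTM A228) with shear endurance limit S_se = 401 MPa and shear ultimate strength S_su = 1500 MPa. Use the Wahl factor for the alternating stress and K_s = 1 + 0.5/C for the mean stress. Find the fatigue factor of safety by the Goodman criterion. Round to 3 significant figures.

C = D/d = 34.0/6.3 = 5.3968; K_W = (4C−1)/(4C−4)+0.615/C = 1.2845; K_s = 1+0.5/C = 1.0926
F_a = (F_max−F_min)/2 = 43.9 N; F_m = (F_max+F_min)/2 = 79.1 N
τ_a = K_W·8F_aD/(πd³) = 1.2845 × 15.201 = 19.526 MPa
τ_m = K_s·8F_mD/(πd³) = 1.0926 × 27.389 = 29.926 MPa
Goodman: 1/n_f = τ_a/S_se + τ_m/S_su = 19.526/401 + 29.926/1500 = 0.04869 + 0.01995 = 0.068644
n_f = 1/0.068644 = 14.57

14.6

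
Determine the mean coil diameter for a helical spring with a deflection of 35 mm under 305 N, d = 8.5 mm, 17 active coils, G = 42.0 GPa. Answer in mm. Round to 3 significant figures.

Required rate k = F/δ = 305/35 = 8.7143 N/mm
D = (Gd⁴/(8N_a·k))^(1/3) = (42.0×10³·8.5⁴/(8·17·8.7143))^(1/3)
  = (184993)^(1/3) = 56.9794 mm

57.0 mm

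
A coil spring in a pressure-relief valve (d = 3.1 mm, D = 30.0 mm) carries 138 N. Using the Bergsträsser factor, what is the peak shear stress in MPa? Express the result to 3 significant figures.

Spring index C = D/d = 30.0/3.1 = 9.6774
K_B = (4C+2)/(4C−3) = 40.710/35.710 = 1.1400
τ₀ = 8FD/(πd³) = 8·138·30.0/(π·3.1³) = 33120/93.591 = 353.88 MPa
τ_max = K·τ₀ = 1.1400 × 353.88 = 403.43 MPa

403 MPa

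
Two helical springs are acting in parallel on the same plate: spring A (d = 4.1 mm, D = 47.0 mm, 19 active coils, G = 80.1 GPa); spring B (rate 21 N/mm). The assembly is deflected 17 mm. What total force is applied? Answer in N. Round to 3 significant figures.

k_A = Gd⁴/(8D³N_a) = (80.1×10³)(4.1⁴)/(8·47.0³·19) = 1.4343 N/mm
Parallel: k_eq = 1.4343 + 21 = 22.434 N/mm
F = k_eq·δ = 22.434·17 = 381.38 N

381 N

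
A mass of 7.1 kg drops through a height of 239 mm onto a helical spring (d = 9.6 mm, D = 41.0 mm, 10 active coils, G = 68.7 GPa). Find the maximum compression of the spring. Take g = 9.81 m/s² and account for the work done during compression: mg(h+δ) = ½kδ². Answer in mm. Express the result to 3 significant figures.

18.4 mm

k = Gd⁴/(8D³N_a) = (68.7×10³)(9.6⁴)/(8·41.0³·10) = 105.83 N/mm
W = mg = 7.1 × 9.81 = 69.651 N
½kδ² − Wδ − Wh = 0 → δ = (W + √(W² + 2kWh))/k
δ = (69.651 + √(4851.3 + 3.52335e+06))/105.83 = (69.651 + 1878.3)/105.83 = 18.407 mm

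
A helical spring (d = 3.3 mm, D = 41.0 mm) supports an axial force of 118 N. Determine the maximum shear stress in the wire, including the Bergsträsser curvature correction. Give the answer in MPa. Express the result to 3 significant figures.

Spring index C = D/d = 41.0/3.3 = 12.4242
K_B = (4C+2)/(4C−3) = 51.697/46.697 = 1.1071
τ₀ = 8FD/(πd³) = 8·118·41.0/(π·3.3³) = 38704/112.9 = 342.82 MPa
τ_max = K·τ₀ = 1.1071 × 342.82 = 379.53 MPa

380 MPa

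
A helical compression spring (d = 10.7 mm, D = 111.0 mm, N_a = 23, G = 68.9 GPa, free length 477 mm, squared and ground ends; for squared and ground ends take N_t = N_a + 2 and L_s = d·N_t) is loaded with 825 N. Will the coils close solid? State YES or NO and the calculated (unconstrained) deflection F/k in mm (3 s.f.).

YES, δ = 230 mm

k = Gd⁴/(8D³N_a) = (68.9×10³)(10.7⁴)/(8·111.0³·23) = 3.589 N/mm
N_t = 25; L_s = 10.7·25 = 267.5 mm; δ_solid = L₀ − L_s = 477 − 267.5 = 209.5 mm
δ = F/k = 825/3.589 = 229.87 mm
δ ≥ δ_solid → spring goes solid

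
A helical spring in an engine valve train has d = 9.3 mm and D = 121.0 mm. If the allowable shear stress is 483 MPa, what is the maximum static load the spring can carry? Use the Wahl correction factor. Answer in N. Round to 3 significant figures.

1140 N

C = D/d = 121.0/9.3 = 13.0108
K_W = (4C−1)/(4C−4) + 0.615/C = 51.043/48.043 + 0.0473 = 1.1097
τ_max = K·8FD/(πd³) → F_max = τ_allow·πd³/(8DK)
F_max = 483·π·9.3³/(8·121.0·1.1097) = 1.2205e+06/1074.2 = 1136.2 N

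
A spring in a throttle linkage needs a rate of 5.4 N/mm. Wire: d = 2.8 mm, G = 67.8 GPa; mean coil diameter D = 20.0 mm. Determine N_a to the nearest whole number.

N_a = Gd⁴/(8D³k) = (67.8×10³ × 2.8⁴)/(8 × 20.0³ × 5.4)
    = 4.16737e+06 / 345600 = 12.06 → 12 coils

12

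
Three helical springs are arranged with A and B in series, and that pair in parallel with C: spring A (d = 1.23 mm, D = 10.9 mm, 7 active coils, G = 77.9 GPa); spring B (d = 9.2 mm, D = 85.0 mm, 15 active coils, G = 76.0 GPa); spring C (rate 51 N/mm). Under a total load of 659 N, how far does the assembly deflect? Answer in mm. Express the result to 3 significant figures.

12.5 mm

k_A = Gd⁴/(8D³N_a) = (77.9×10³)(1.23⁴)/(8·10.9³·7) = 2.4586 N/mm
k_B = Gd⁴/(8D³N_a) = (76.0×10³)(9.2⁴)/(8·85.0³·15) = 7.388 N/mm
Springs A,B series: k_AB = 1/(1/2.4586+1/7.388) = 1.8447 N/mm; parallel with C: k_eq = 1.8447+51 = 52.845 N/mm
δ = F/k_eq = 659/52.845 = 12.47 mm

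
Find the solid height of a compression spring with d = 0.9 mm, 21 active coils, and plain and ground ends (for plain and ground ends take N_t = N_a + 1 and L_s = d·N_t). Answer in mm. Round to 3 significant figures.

19.8 mm

plain and ground ends: N_t = N_a + 1 = 21 + 1 = 22
L_s = d·N_t = 0.9 × 22 = 19.8 mm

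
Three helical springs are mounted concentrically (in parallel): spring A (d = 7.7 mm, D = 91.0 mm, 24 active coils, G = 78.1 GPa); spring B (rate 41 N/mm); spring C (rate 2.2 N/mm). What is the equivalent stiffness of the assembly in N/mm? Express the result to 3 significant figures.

45.1 N/mm

k_A = Gd⁴/(8D³N_a) = (78.1×10³)(7.7⁴)/(8·91.0³·24) = 1.8975 N/mm
Parallel: k_eq = 1.8975 + 41 + 2.2 = 45.098 N/mm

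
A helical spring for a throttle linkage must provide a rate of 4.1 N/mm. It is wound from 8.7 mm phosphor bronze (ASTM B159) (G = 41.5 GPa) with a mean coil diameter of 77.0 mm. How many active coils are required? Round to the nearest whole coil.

16

N_a = Gd⁴/(8D³k) = (41.5×10³ × 8.7⁴)/(8 × 77.0³ × 4.1)
    = 2.37753e+08 / 1.49743e+07 = 15.88 → 16 coils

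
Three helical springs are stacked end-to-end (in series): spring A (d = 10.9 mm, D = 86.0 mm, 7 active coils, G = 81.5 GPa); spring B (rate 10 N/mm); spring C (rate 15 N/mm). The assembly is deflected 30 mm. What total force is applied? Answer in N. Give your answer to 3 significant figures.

152 N

k_A = Gd⁴/(8D³N_a) = (81.5×10³)(10.9⁴)/(8·86.0³·7) = 32.298 N/mm
Series: 1/k_eq = 1/32.298 + 1/10 + 1/15 = 0.19763; k_eq = 5.06 N/mm
F = k_eq·δ = 5.06·30 = 151.8 N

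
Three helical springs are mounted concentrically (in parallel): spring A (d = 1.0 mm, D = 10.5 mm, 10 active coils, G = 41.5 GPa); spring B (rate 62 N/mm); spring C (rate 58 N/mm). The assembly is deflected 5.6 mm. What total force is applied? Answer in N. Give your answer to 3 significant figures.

675 N

k_A = Gd⁴/(8D³N_a) = (41.5×10³)(1.0⁴)/(8·10.5³·10) = 0.44812 N/mm
Parallel: k_eq = 0.44812 + 62 + 58 = 120.45 N/mm
F = k_eq·δ = 120.45·5.6 = 674.51 N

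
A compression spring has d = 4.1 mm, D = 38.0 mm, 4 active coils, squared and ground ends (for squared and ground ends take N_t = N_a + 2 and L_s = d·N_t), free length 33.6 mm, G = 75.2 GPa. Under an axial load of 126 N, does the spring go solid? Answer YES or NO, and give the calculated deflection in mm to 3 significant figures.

YES, δ = 10.4 mm

k = Gd⁴/(8D³N_a) = (75.2×10³)(4.1⁴)/(8·38.0³·4) = 12.102 N/mm
N_t = 6; L_s = 4.1·6 = 24.6 mm; δ_solid = L₀ − L_s = 33.6 − 24.6 = 9 mm
δ = F/k = 126/12.102 = 10.412 mm
δ ≥ δ_solid → spring goes solid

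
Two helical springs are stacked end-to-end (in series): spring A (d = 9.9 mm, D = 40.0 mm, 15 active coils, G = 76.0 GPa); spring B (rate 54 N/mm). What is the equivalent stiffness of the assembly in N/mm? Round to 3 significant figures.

34.4 N/mm

k_A = Gd⁴/(8D³N_a) = (76.0×10³)(9.9⁴)/(8·40.0³·15) = 95.059 N/mm
Series: 1/k_eq = 1/95.059 + 1/54 = 0.029038; k_eq = 34.437 N/mm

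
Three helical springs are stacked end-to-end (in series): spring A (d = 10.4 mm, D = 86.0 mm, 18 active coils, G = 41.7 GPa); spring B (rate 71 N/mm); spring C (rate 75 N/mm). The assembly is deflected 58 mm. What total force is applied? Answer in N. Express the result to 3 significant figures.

270 N

k_A = Gd⁴/(8D³N_a) = (41.7×10³)(10.4⁴)/(8·86.0³·18) = 5.3261 N/mm
Series: 1/k_eq = 1/5.3261 + 1/71 + 1/75 = 0.21517; k_eq = 4.6475 N/mm
F = k_eq·δ = 4.6475·58 = 269.55 N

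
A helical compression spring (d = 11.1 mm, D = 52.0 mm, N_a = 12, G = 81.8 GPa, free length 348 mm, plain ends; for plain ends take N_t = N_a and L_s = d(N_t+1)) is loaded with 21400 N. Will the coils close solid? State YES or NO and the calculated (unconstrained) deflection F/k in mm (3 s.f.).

YES, δ = 233 mm

k = Gd⁴/(8D³N_a) = (81.8×10³)(11.1⁴)/(8·52.0³·12) = 91.995 N/mm
N_t = 12; L_s = 11.1·13 = 144.3 mm; δ_solid = L₀ − L_s = 348 − 144.3 = 203.7 mm
δ = F/k = 21400/91.995 = 232.62 mm
δ ≥ δ_solid → spring goes solid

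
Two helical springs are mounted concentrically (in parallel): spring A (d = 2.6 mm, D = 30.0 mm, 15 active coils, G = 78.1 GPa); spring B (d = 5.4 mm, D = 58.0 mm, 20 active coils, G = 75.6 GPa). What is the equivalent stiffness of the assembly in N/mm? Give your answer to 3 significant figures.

3.16 N/mm

k_A = Gd⁴/(8D³N_a) = (78.1×10³)(2.6⁴)/(8·30.0³·15) = 1.1015 N/mm
k_B = Gd⁴/(8D³N_a) = (75.6×10³)(5.4⁴)/(8·58.0³·20) = 2.0592 N/mm
Parallel: k_eq = 1.1015 + 2.0592 = 3.1607 N/mm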